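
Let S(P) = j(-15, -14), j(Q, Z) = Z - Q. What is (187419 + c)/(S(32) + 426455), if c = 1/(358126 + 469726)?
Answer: 155155193989/353042452512 ≈ 0.43948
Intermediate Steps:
c = 1/827852 ≈ 1.2079e-6
S(P) = 1 (S(P) = -14 - 1*(-15) = -14 + 15 = 1)
(187419 + c)/(S(32) + 426455) = (187419 + 1/827852)/(1 + 426455) = (155155193989/827852)/426456 = (155155193989/827852)*(1/426456) = 155155193989/353042452512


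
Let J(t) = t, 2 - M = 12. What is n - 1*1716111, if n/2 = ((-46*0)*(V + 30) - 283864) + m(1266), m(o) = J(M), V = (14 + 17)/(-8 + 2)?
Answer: -2283859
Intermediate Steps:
V = -31/6 (V = 31/(-6) = 31*(-1/6) = -31/6 ≈ -5.1667)
M = -10 (M = 2 - 1*12 = 2 - 12 = -10)
m(o) = -10
n = -567748 (n = 2*(((-46*0)*(-31/6 + 30) - 283864) - 10) = 2*((0*(149/6) - 283864) - 10) = 2*((0 - 283864) - 10) = 2*(-283864 - 10) = 2*(-283874) = -567748)
n - 1*1716111 = -567748 - 1*1716111 = -567748 - 1716111 = -2283859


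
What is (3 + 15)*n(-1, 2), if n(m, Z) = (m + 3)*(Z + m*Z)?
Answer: 0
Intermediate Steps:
n(m, Z) = (3 + m)*(Z + Z*m)
(3 + 15)*n(-1, 2) = (3 + 15)*(2*(3 + (-1)² + 4*(-1))) = 18*(2*(3 + 1 - 4)) = 18*(2*0) = 18*0 = 0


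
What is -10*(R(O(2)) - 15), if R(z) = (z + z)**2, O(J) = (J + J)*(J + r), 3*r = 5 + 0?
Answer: -76090/9 ≈ -8454.4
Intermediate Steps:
r = 5/3 (r = (5 + 0)/3 = (1/3)*5 = 5/3 ≈ 1.6667)
O(J) = 2*J*(5/3 + J) (O(J) = (J + J)*(J + 5/3) = (2*J)*(5/3 + J) = 2*J*(5/3 + J))
R(z) = 4*z**2 (R(z) = (2*z)**2 = 4*z**2)
-10*(R(O(2)) - 15) = -10*(4*((2/3)*2*(5 + 3*2))**2 - 15) = -10*(4*((2/3)*2*(5 + 6))**2 - 15) = -10*(4*((2/3)*2*11)**2 - 15) = -10*(4*(44/3)**2 - 15) = -10*(4*(1936/9) - 15) = -10*(7744/9 - 15) = -10*7609/9 = -76090/9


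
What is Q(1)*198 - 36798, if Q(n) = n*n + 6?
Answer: -35412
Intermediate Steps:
Q(n) = 6 + n² (Q(n) = n² + 6 = 6 + n²)
Q(1)*198 - 36798 = (6 + 1²)*198 - 36798 = (6 + 1)*198 - 36798 = 7*198 - 36798 = 1386 - 36798 = -35412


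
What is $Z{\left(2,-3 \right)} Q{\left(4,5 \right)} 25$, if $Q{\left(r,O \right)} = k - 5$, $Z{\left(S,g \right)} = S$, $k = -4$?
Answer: $-450$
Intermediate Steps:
$Q{\left(r,O \right)} = -9$ ($Q{\left(r,O \right)} = -4 - 5 = -9$)
$Z{\left(2,-3 \right)} Q{\left(4,5 \right)} 25 = 2 \left(-9\right) 25 = \left(-18\right) 25 = -450$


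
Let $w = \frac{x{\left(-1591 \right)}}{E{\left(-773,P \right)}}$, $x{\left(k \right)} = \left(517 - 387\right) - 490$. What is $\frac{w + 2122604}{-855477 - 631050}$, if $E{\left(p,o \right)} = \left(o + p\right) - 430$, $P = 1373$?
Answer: $- \frac{36084232}{25270959} \approx -1.4279$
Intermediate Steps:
$x{\left(k \right)} = -360$ ($x{\left(k \right)} = 130 - 490 = -360$)
$E{\left(p,o \right)} = -430 + o + p$
$w = - \frac{36}{17}$ ($w = - \frac{360}{-430 + 1373 - 773} = - \frac{360}{170} = \left(-360\right) \frac{1}{170} = - \frac{36}{17} \approx -2.1176$)
$\frac{w + 2122604}{-855477 - 631050} = \frac{- \frac{36}{17} + 2122604}{-855477 - 631050} = \frac{36084232}{17 \left(-1486527\right)} = \frac{36084232}{17} \left(- \frac{1}{1486527}\right) = - \frac{36084232}{25270959}$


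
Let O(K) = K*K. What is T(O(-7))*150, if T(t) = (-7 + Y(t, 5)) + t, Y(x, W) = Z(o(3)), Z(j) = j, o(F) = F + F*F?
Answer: 8100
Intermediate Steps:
o(F) = F + F**2
Y(x, W) = 12 (Y(x, W) = 3*(1 + 3) = 3*4 = 12)
O(K) = K**2
T(t) = 5 + t (T(t) = (-7 + 12) + t = 5 + t)
T(O(-7))*150 = (5 + (-7)**2)*150 = (5 + 49)*150 = 54*150 = 8100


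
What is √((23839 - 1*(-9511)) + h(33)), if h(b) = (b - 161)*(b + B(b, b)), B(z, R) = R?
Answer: √24902 ≈ 157.80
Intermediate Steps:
h(b) = 2*b*(-161 + b) (h(b) = (b - 161)*(b + b) = (-161 + b)*(2*b) = 2*b*(-161 + b))
√((23839 - 1*(-9511)) + h(33)) = √((23839 - 1*(-9511)) + 2*33*(-161 + 33)) = √((23839 + 9511) + 2*33*(-128)) = √(33350 - 8448) = √24902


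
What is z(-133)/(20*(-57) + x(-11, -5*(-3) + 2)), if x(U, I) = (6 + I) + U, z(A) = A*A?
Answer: -17689/1128 ≈ -15.682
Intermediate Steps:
z(A) = A**2
x(U, I) = 6 + I + U
z(-133)/(20*(-57) + x(-11, -5*(-3) + 2)) = (-133)**2/(20*(-57) + (6 + (-5*(-3) + 2) - 11)) = 17689/(-1140 + (6 + (15 + 2) - 11)) = 17689/(-1140 + (6 + 17 - 11)) = 17689/(-1140 + 12) = 17689/(-1128) = 17689*(-1/1128) = -17689/1128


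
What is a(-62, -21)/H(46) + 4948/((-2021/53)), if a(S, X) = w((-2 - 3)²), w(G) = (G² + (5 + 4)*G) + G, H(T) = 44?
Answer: -9770361/88924 ≈ -109.87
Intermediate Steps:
w(G) = G² + 10*G (w(G) = (G² + 9*G) + G = G² + 10*G)
a(S, X) = 875 (a(S, X) = (-2 - 3)²*(10 + (-2 - 3)²) = (-5)²*(10 + (-5)²) = 25*(10 + 25) = 25*35 = 875)
a(-62, -21)/H(46) + 4948/((-2021/53)) = 875/44 + 4948/((-2021/53)) = 875*(1/44) + 4948/((-2021*1/53)) = 875/44 + 4948/(-2021/53) = 875/44 + 4948*(-53/2021) = 875/44 - 262244/2021 = -9770361/88924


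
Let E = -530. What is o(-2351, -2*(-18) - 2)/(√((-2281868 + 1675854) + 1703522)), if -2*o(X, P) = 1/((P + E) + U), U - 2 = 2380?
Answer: -√274377/2069900088 ≈ -2.5306e-7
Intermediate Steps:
U = 2382 (U = 2 + 2380 = 2382)
o(X, P) = -1/(2*(1852 + P)) (o(X, P) = -1/(2*((P - 530) + 2382)) = -1/(2*((-530 + P) + 2382)) = -1/(2*(1852 + P)))
o(-2351, -2*(-18) - 2)/(√((-2281868 + 1675854) + 1703522)) = (-1/(3704 + 2*(-2*(-18) - 2)))/(√((-2281868 + 1675854) + 1703522)) = (-1/(3704 + 2*(36 - 2)))/(√(-606014 + 1703522)) = (-1/(3704 + 2*34))/(√1097508) = (-1/(3704 + 68))/((2*√274377)) = (-1/3772)*(√274377/548754) = (-1*1/3772)*(√274377/548754) = -√274377/2069900088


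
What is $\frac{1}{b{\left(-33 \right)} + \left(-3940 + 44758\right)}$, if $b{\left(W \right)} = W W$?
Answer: $\frac{1}{41907} \approx 2.3862 \cdot 10^{-5}$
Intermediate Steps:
$b{\left(W \right)} = W^{2}$
$\frac{1}{b{\left(-33 \right)} + \left(-3940 + 44758\right)} = \frac{1}{\left(-33\right)^{2} + \left(-3940 + 44758\right)} = \frac{1}{1089 + 40818} = \frac{1}{41907}$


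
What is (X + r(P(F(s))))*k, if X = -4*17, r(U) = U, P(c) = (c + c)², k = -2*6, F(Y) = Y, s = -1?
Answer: 768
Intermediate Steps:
k = -12
P(c) = 4*c² (P(c) = (2*c)² = 4*c²)
X = -68
(X + r(P(F(s))))*k = (-68 + 4*(-1)²)*(-12) = (-68 + 4*1)*(-12) = (-68 + 4)*(-12) = -64*(-12) = 768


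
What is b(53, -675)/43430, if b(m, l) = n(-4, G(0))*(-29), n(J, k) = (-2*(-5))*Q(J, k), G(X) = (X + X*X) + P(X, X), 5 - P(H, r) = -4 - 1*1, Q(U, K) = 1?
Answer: -29/4343 ≈ -0.0066774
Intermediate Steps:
P(H, r) = 10 (P(H, r) = 5 - (-4 - 1*1) = 5 - (-4 - 1) = 5 - 1*(-5) = 5 + 5 = 10)
G(X) = 10 + X + X**2 (G(X) = (X + X*X) + 10 = (X + X**2) + 10 = 10 + X + X**2)
n(J, k) = 10 (n(J, k) = -2*(-5)*1 = 10*1 = 10)
b(m, l) = -290 (b(m, l) = 10*(-29) = -290)
b(53, -675)/43430 = -290/43430 = -290*1/43430 = -29/4343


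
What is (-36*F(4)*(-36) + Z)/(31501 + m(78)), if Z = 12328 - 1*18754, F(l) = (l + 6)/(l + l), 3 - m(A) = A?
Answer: -2403/15713 ≈ -0.15293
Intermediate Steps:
m(A) = 3 - A
F(l) = (6 + l)/(2*l) (F(l) = (6 + l)/((2*l)) = (6 + l)*(1/(2*l)) = (6 + l)/(2*l))
Z = -6426 (Z = 12328 - 18754 = -6426)
(-36*F(4)*(-36) + Z)/(31501 + m(78)) = (-18*(6 + 4)/4*(-36) - 6426)/(31501 + (3 - 1*78)) = (-18*10/4*(-36) - 6426)/(31501 + (3 - 78)) = (-36*5/4*(-36) - 6426)/(31501 - 75) = (-45*(-36) - 6426)/31426 = (1620 - 6426)*(1/31426) = -4806*1/31426 = -2403/15713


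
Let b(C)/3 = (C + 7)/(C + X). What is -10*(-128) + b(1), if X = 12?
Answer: 16664/13 ≈ 1281.8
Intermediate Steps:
b(C) = 3*(7 + C)/(12 + C) (b(C) = 3*((C + 7)/(C + 12)) = 3*((7 + C)/(12 + C)) = 3*(7 + C)/(12 + C))
-10*(-128) + b(1) = -10*(-128) + 3*(7 + 1)/(12 + 1) = 1280 + 3*8/13 = 1280 + 3*(1/13)*8 = 1280 + 24/13 = 16664/13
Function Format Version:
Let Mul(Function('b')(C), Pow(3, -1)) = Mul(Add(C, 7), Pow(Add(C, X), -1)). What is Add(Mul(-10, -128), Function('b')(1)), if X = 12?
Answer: Rational(16664, 13) ≈ 1281.8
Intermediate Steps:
Function('b')(C) = Mul(3, Pow(Add(12, C), -1), Add(7, C)) (Function('b')(C) = Mul(3, Mul(Add(C, 7), Pow(Add(C, 12), -1))) = Mul(3, Mul(Add(7, C), Pow(Add(12, C), -1))) = Mul(3, Mul(Pow(Add(12, C), -1), Add(7, C))) = Mul(3, Pow(Add(12, C), -1), Add(7, C)))
Add(Mul(-10, -128), Function('b')(1)) = Add(Mul(-10, -128), Mul(3, Pow(Add(12, 1), -1), Add(7, 1))) = Add(1280, Mul(3, Pow(13, -1), 8)) = Add(1280, Mul(3, Rational(1, 13), 8)) = Add(1280, Rational(24, 13)) = Rational(16664, 13)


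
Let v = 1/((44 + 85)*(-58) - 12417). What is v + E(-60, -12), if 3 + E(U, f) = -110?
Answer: -2248588/19899 ≈ -113.00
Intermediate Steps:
v = -1/19899 (v = 1/(129*(-58) - 12417) = 1/(-7482 - 12417) = 1/(-19899) = -1/19899 ≈ -5.0254e-5)
E(U, f) = -113 (E(U, f) = -3 - 110 = -113)
v + E(-60, -12) = -1/19899 - 113 = -2248588/19899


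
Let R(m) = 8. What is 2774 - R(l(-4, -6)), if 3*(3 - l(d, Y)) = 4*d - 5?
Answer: 2766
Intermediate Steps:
l(d, Y) = 14/3 - 4*d/3 (l(d, Y) = 3 - (4*d - 5)/3 = 3 - (-5 + 4*d)/3 = 3 + (5/3 - 4*d/3) = 14/3 - 4*d/3)
2774 - R(l(-4, -6)) = 2774 - 1*8 = 2774 - 8 = 2766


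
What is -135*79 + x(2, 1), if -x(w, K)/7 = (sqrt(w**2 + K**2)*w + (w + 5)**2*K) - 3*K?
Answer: -10987 - 14*sqrt(5) ≈ -11018.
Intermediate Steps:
x(w, K) = 21*K - 7*K*(5 + w)**2 - 7*w*sqrt(K**2 + w**2) (x(w, K) = -7*((sqrt(w**2 + K**2)*w + (w + 5)**2*K) - 3*K) = -7*((sqrt(K**2 + w**2)*w + (5 + w)**2*K) - 3*K) = -7*((w*sqrt(K**2 + w**2) + K*(5 + w)**2) - 3*K) = -7*((K*(5 + w)**2 + w*sqrt(K**2 + w**2)) - 3*K) = -7*(-3*K + K*(5 + w)**2 + w*sqrt(K**2 + w**2)) = 21*K - 7*K*(5 + w)**2 - 7*w*sqrt(K**2 + w**2))
-135*79 + x(2, 1) = -135*79 + (21*1 - 7*1*(5 + 2)**2 - 7*2*sqrt(1**2 + 2**2)) = -10665 + (21 - 7*1*7**2 - 7*2*sqrt(1 + 4)) = -10665 + (21 - 7*1*49 - 7*2*sqrt(5)) = -10665 + (21 - 343 - 14*sqrt(5)) = -10665 + (-322 - 14*sqrt(5)) = -10987 - 14*sqrt(5)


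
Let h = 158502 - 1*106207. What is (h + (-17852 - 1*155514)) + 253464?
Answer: 132393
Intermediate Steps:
h = 52295 (h = 158502 - 106207 = 52295)
(h + (-17852 - 1*155514)) + 253464 = (52295 + (-17852 - 1*155514)) + 253464 = (52295 + (-17852 - 155514)) + 253464 = (52295 - 173366) + 253464 = -121071 + 253464 = 132393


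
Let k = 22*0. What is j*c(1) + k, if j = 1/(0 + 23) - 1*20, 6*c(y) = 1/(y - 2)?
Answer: 153/46 ≈ 3.3261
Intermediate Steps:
c(y) = 1/(6*(-2 + y)) (c(y) = 1/(6*(y - 2)) = 1/(6*(-2 + y)))
k = 0
j = -459/23 (j = 1/23 - 20 = -459/23 ≈ -19.957)
j*c(1) + k = -153/(46*(-2 + 1)) + 0 = -153/(46*(-1)) + 0 = -153*(-1)/46 + 0 = -459/23*(-⅙) + 0 = 153/46 + 0 = 153/46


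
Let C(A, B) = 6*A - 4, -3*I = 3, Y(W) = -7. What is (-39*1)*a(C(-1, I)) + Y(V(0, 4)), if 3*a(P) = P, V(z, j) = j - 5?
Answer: 123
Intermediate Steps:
V(z, j) = -5 + j
I = -1 (I = -1/3*3 = -1)
C(A, B) = -4 + 6*A
a(P) = P/3
(-39*1)*a(C(-1, I)) + Y(V(0, 4)) = (-39*1)*((-4 + 6*(-1))/3) - 7 = -13*(-4 - 6) - 7 = -13*(-10) - 7 = -39*(-10/3) - 7 = 130 - 7 = 123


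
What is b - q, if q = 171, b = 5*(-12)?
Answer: -231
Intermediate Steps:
b = -60
b - q = -60 - 1*171 = -60 - 171 = -231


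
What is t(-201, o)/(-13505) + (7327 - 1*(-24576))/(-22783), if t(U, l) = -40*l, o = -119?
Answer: -107859419/61536883 ≈ -1.7528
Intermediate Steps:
t(-201, o)/(-13505) + (7327 - 1*(-24576))/(-22783) = -40*(-119)/(-13505) + (7327 - 1*(-24576))/(-22783) = 4760*(-1/13505) + (7327 + 24576)*(-1/22783) = -952/2701 + 31903*(-1/22783) = -952/2701 - 31903/22783 = -107859419/61536883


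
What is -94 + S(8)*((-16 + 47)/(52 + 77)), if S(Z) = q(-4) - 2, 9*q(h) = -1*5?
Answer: -109847/1161 ≈ -94.614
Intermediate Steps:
q(h) = -5/9 (q(h) = (-1*5)/9 = (1/9)*(-5) = -5/9)
S(Z) = -23/9 (S(Z) = -5/9 - 2 = -23/9)
-94 + S(8)*((-16 + 47)/(52 + 77)) = -94 - 23*(-16 + 47)/(9*(52 + 77)) = -94 - 713/(9*129) = -94 - 23/9*31/129 = -94 - 713/1161 = -109847/1161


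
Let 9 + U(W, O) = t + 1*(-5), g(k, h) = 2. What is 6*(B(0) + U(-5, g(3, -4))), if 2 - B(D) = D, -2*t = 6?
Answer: -90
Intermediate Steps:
t = -3 (t = -½*6 = -3)
B(D) = 2 - D
U(W, O) = -17 (U(W, O) = -9 + (-3 + 1*(-5)) = -9 + (-3 - 5) = -9 - 8 = -17)
6*(B(0) + U(-5, g(3, -4))) = 6*((2 - 1*0) - 17) = 6*((2 + 0) - 17) = 6*(2 - 17) = 6*(-15) = -90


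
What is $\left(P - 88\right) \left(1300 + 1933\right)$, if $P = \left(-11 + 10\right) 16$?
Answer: $-336232$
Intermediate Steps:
$P = -16$ ($P = \left(-1\right) 16 = -16$)
$\left(P - 88\right) \left(1300 + 1933\right) = \left(-16 - 88\right) \left(1300 + 1933\right) = \left(-104\right) 3233 = -336232$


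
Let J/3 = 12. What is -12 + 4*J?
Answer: 132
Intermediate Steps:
J = 36 (J = 3*12 = 36)
-12 + 4*J = -12 + 4*36 = -12 + 144 = 132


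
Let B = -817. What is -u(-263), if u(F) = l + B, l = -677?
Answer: 1494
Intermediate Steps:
u(F) = -1494 (u(F) = -677 - 817 = -1494)
-u(-263) = -1*(-1494) = 1494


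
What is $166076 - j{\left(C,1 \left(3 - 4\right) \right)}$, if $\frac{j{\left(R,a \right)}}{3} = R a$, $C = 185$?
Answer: $166631$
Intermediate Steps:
$j{\left(R,a \right)} = 3 R a$
$166076 - j{\left(C,1 \left(3 - 4\right) \right)} = 166076 - 3 \cdot 185 \cdot 1 \left(3 - 4\right) = 166076 - 3 \cdot 185 \cdot 1 \left(-1\right) = 166076 - 3 \cdot 185 \left(-1\right) = 166076 - -555 = 166076 + 555 = 166631$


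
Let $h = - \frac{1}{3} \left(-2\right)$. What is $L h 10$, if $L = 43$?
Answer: $\frac{860}{3} \approx 286.67$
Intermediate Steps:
$h = \frac{2}{3}$ ($h = \left(-1\right) \frac{1}{3} \left(-2\right) = \left(- \frac{1}{3}\right) \left(-2\right) = \frac{2}{3} \approx 0.66667$)
$L h 10 = 43 \cdot \frac{2}{3} \cdot 10 = \frac{86}{3} \cdot 10 = \frac{860}{3}$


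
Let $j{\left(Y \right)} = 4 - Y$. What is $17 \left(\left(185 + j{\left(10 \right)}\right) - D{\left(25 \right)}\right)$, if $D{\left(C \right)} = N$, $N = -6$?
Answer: $3145$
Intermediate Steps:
$D{\left(C \right)} = -6$
$17 \left(\left(185 + j{\left(10 \right)}\right) - D{\left(25 \right)}\right) = 17 \left(\left(185 + \left(4 - 10\right)\right) - -6\right) = 17 \left(\left(185 + \left(4 - 10\right)\right) + 6\right) = 17 \left(\left(185 - 6\right) + 6\right) = 17 \left(179 + 6\right) = 17 \cdot 185 = 3145$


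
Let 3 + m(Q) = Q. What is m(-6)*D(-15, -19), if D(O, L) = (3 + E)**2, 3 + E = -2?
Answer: -36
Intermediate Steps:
E = -5 (E = -3 - 2 = -5)
D(O, L) = 4 (D(O, L) = (3 - 5)**2 = (-2)**2 = 4)
m(Q) = -3 + Q
m(-6)*D(-15, -19) = (-3 - 6)*4 = -9*4 = -36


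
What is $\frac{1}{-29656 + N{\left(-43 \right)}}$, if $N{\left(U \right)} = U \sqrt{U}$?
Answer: $\frac{i}{- 29656 i + 43 \sqrt{43}} \approx -3.3717 \cdot 10^{-5} + 3.2058 \cdot 10^{-7} i$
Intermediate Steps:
$N{\left(U \right)} = U^{\frac{3}{2}}$
$\frac{1}{-29656 + N{\left(-43 \right)}} = \frac{1}{-29656 + \left(-43\right)^{\frac{3}{2}}} = \frac{1}{-29656 - 43 i \sqrt{43}}$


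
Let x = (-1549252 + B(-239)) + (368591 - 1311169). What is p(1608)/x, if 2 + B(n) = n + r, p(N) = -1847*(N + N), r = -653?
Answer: 494996/207727 ≈ 2.3829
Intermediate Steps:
p(N) = -3694*N
B(n) = -655 + n (B(n) = -2 + (n - 653) = -2 + (-653 + n) = -655 + n)
x = -2492724 (x = (-1549252 + (-655 - 239)) + (368591 - 1311169) = (-1549252 - 894) - 942578 = -1550146 - 942578 = -2492724)
p(1608)/x = -3694*1608/(-2492724) = -5939952*(-1/2492724) = 494996/207727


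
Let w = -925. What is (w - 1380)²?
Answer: 5313025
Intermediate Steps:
(w - 1380)² = (-925 - 1380)² = (-2305)² = 5313025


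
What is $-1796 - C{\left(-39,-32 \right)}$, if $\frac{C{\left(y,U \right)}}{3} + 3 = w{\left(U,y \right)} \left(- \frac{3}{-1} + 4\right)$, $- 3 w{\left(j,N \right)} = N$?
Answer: $-2060$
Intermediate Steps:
$w{\left(j,N \right)} = - \frac{N}{3}$
$C{\left(y,U \right)} = -9 - 7 y$ ($C{\left(y,U \right)} = -9 + 3 - \frac{y}{3} \left(- \frac{3}{-1} + 4\right) = -9 + 3 - \frac{y}{3} \left(\left(-3\right) \left(-1\right) + 4\right) = -9 + 3 - \frac{y}{3} \left(3 + 4\right) = -9 + 3 - \frac{y}{3} \cdot 7 = -9 + 3 \left(- \frac{7 y}{3}\right) = -9 - 7 y$)
$-1796 - C{\left(-39,-32 \right)} = -1796 - \left(-9 - -273\right) = -1796 - \left(-9 + 273\right) = -1796 - 264 = -2060$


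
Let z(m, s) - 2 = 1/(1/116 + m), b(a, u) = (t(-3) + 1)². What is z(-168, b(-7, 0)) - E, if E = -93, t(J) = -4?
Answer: 1851149/19487 ≈ 94.994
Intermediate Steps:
b(a, u) = 9 (b(a, u) = (-4 + 1)² = (-3)² = 9)
z(m, s) = 2 + 1/(1/116 + m)
z(-168, b(-7, 0)) - E = 2*(59 + 116*(-168))/(1 + 116*(-168)) - 1*(-93) = 2*(59 - 19488)/(1 - 19488) + 93 = 2*(-19429)/(-19487) + 93 = 2*(-1/19487)*(-19429) + 93 = 38858/19487 + 93 = 1851149/19487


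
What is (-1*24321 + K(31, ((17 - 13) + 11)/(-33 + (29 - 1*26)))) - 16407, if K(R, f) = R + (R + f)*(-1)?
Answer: -81455/2 ≈ -40728.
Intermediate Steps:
K(R, f) = -f (K(R, f) = R + (-R - f) = -f)
(-1*24321 + K(31, ((17 - 13) + 11)/(-33 + (29 - 1*26)))) - 16407 = (-1*24321 - ((17 - 13) + 11)/(-33 + (29 - 1*26))) - 16407 = (-24321 - (4 + 11)/(-33 + (29 - 26))) - 16407 = (-24321 - 15/(-33 + 3)) - 16407 = (-24321 - 15/(-30)) - 16407 = (-24321 - 15*(-1)/30) - 16407 = (-24321 - 1*(-½)) - 16407 = (-24321 + ½) - 16407 = -48641/2 - 16407 = -81455/2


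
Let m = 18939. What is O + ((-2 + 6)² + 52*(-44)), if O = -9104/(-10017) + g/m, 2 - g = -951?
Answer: -143614537693/63237321 ≈ -2271.0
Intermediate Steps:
g = 953 (g = 2 - 1*(-951) = 2 + 951 = 953)
O = 60655619/63237321 (O = -9104/(-10017) + 953/18939 = -9104*(-1/10017) + 953*(1/18939) = 9104/10017 + 953/18939 = 60655619/63237321 ≈ 0.95917)
O + ((-2 + 6)² + 52*(-44)) = 60655619/63237321 + ((-2 + 6)² + 52*(-44)) = 60655619/63237321 + (4² - 2288) = 60655619/63237321 + (16 - 2288) = 60655619/63237321 - 2272 = -143614537693/63237321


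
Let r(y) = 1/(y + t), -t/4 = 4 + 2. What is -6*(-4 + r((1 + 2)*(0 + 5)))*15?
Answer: 370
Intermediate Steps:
t = -24 (t = -4*(4 + 2) = -4*6 = -24)
r(y) = 1/(-24 + y) (r(y) = 1/(y - 24) = 1/(-24 + y))
-6*(-4 + r((1 + 2)*(0 + 5)))*15 = -6*(-4 + 1/(-24 + (1 + 2)*(0 + 5)))*15 = -6*(-4 + 1/(-24 + 3*5))*15 = -6*(-4 + 1/(-24 + 15))*15 = -6*(-4 + 1/(-9))*15 = -6*(-4 - ⅑)*15 = -6*(-37/9)*15 = (74/3)*15 = 370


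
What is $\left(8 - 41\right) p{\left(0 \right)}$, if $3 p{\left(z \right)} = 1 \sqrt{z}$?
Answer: $0$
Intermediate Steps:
$p{\left(z \right)} = \frac{\sqrt{z}}{3}$ ($p{\left(z \right)} = \frac{1 \sqrt{z}}{3} = \frac{\sqrt{z}}{3}$)
$\left(8 - 41\right) p{\left(0 \right)} = \left(8 - 41\right) \frac{\sqrt{0}}{3} = - 33 \cdot \frac{1}{3} \cdot 0 = \left(-33\right) 0 = 0$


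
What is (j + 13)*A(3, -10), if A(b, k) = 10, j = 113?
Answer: 1260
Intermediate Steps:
(j + 13)*A(3, -10) = (113 + 13)*10 = 126*10 = 1260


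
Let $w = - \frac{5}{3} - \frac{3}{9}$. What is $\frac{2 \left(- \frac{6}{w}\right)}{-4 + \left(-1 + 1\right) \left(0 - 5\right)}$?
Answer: $- \frac{3}{2} \approx -1.5$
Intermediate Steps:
$w = -2$ ($w = \left(-5\right) \frac{1}{3} - \frac{1}{3} = - \frac{5}{3} - \frac{1}{3} = -2$)
$\frac{2 \left(- \frac{6}{w}\right)}{-4 + \left(-1 + 1\right) \left(0 - 5\right)} = \frac{2 \left(- \frac{6}{-2}\right)}{-4 + \left(-1 + 1\right) \left(0 - 5\right)} = \frac{2 \left(\left(-6\right) \left(- \frac{1}{2}\right)\right)}{-4 + 0 \left(-5\right)} = \frac{2 \cdot 3}{-4 + 0} = \frac{6}{-4} = 6 \left(- \frac{1}{4}\right) = - \frac{3}{2}$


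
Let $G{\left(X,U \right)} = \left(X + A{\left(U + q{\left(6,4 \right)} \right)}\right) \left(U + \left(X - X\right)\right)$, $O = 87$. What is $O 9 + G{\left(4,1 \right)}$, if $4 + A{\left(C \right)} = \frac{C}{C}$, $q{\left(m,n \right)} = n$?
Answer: $784$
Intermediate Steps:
$A{\left(C \right)} = -3$ ($A{\left(C \right)} = -4 + \frac{C}{C} = -4 + 1 = -3$)
$G{\left(X,U \right)} = U \left(-3 + X\right)$ ($G{\left(X,U \right)} = \left(X - 3\right) \left(U + \left(X - X\right)\right) = \left(-3 + X\right) \left(U + 0\right) = \left(-3 + X\right) U = U \left(-3 + X\right)$)
$O 9 + G{\left(4,1 \right)} = 87 \cdot 9 + 1 \left(-3 + 4\right) = 783 + 1 \cdot 1 = 783 + 1 = 784$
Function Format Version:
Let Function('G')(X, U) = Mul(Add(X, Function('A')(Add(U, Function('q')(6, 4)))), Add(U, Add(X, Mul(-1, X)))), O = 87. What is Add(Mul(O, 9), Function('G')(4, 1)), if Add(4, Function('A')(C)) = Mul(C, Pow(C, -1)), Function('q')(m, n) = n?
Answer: 784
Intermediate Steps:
Function('A')(C) = -3 (Function('A')(C) = Add(-4, Mul(C, Pow(C, -1))) = Add(-4, 1) = -3)
Function('G')(X, U) = Mul(U, Add(-3, X)) (Function('G')(X, U) = Mul(Add(X, -3), Add(U, Add(X, Mul(-1, X)))) = Mul(Add(-3, X), Add(U, 0)) = Mul(Add(-3, X), U) = Mul(U, Add(-3, X)))
Add(Mul(O, 9), Function('G')(4, 1)) = Add(Mul(87, 9), Mul(1, Add(-3, 4))) = Add(783, Mul(1, 1)) = Add(783, 1) = 784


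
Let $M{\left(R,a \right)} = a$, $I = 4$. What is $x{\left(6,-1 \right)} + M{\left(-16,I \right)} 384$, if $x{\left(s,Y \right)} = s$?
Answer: $1542$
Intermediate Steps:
$x{\left(6,-1 \right)} + M{\left(-16,I \right)} 384 = 6 + 4 \cdot 384 = 6 + 1536 = 1542$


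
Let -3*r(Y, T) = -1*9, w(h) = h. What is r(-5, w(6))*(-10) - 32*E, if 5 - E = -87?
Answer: -2974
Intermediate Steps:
E = 92 (E = 5 - 1*(-87) = 5 + 87 = 92)
r(Y, T) = 3 (r(Y, T) = -(-1)*9/3 = -⅓*(-9) = 3)
r(-5, w(6))*(-10) - 32*E = 3*(-10) - 32*92 = -30 - 2944 = -2974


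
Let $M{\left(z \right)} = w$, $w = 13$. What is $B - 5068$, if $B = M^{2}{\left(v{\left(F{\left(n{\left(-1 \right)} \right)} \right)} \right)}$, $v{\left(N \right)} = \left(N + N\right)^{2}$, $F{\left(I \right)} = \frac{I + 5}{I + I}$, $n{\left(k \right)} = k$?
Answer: $-4899$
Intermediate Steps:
$F{\left(I \right)} = \frac{5 + I}{2 I}$
$v{\left(N \right)} = 4 N^{2}$ ($v{\left(N \right)} = \left(2 N\right)^{2} = 4 N^{2}$)
$M{\left(z \right)} = 13$
$B = 169$ ($B = 13^{2} = 169$)
$B - 5068 = 169 - 5068 = -4899$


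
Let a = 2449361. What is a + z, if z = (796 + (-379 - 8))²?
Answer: 2616642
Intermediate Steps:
z = 167281 (z = (796 - 387)² = 409² = 167281)
a + z = 2449361 + 167281 = 2616642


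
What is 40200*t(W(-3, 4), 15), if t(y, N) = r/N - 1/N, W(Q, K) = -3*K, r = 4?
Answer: 8040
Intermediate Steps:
t(y, N) = 3/N (t(y, N) = 4/N - 1/N = 3/N)
40200*t(W(-3, 4), 15) = 40200*(3/15) = 40200*(3*(1/15)) = 40200*(1/5) = 8040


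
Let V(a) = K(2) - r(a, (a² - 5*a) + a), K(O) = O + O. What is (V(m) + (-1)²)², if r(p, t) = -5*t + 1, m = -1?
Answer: 841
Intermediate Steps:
K(O) = 2*O
r(p, t) = 1 - 5*t
V(a) = 3 - 20*a + 5*a² (V(a) = 2*2 - (1 - 5*((a² - 5*a) + a)) = 4 - (1 - 5*(a² - 4*a)) = 4 - (1 + (-5*a² + 20*a)) = 4 - (1 - 5*a² + 20*a) = 4 + (-1 - 20*a + 5*a²) = 3 - 20*a + 5*a²)
(V(m) + (-1)²)² = ((3 + 5*(-1)*(-4 - 1)) + (-1)²)² = ((3 + 5*(-1)*(-5)) + 1)² = ((3 + 25) + 1)² = (28 + 1)² = 29² = 841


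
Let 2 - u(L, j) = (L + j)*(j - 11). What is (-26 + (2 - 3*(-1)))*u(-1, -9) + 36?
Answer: 4194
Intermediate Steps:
u(L, j) = 2 - (-11 + j)*(L + j) (u(L, j) = 2 - (L + j)*(j - 11) = 2 - (L + j)*(-11 + j) = 2 - (-11 + j)*(L + j))
(-26 + (2 - 3*(-1)))*u(-1, -9) + 36 = (-26 + (2 - 3*(-1)))*(2 - 1*(-9)² + 11*(-1) + 11*(-9) - 1*(-1)*(-9)) + 36 = (-26 + (2 + 3))*(2 - 1*81 - 11 - 99 - 9) + 36 = (-26 + 5)*(2 - 81 - 11 - 99 - 9) + 36 = -21*(-198) + 36 = 4158 + 36 = 4194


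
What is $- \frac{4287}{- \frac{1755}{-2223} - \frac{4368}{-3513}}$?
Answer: $- \frac{95381463}{45229} \approx -2108.9$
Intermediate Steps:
$- \frac{4287}{- \frac{1755}{-2223} - \frac{4368}{-3513}} = - \frac{4287}{\left(-1755\right) \left(- \frac{1}{2223}\right) - - \frac{1456}{1171}} = - \frac{4287}{\frac{15}{19} + \frac{1456}{1171}} = - \frac{4287}{\frac{45229}{22249}} = \left(-4287\right) \frac{22249}{45229} = - \frac{95381463}{45229}$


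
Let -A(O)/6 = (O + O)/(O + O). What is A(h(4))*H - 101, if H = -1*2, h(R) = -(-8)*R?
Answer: -89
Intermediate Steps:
h(R) = 8*R
H = -2
A(O) = -6 (A(O) = -6*(O + O)/(O + O) = -6*2*O/(2*O) = -6*2*O*1/(2*O) = -6*1 = -6)
A(h(4))*H - 101 = -6*(-2) - 101 = 12 - 101 = -89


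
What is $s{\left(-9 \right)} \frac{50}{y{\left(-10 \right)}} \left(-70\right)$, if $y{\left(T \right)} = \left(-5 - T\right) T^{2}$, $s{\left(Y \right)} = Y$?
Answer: $63$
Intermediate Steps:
$y{\left(T \right)} = T^{2} \left(-5 - T\right)$
$s{\left(-9 \right)} \frac{50}{y{\left(-10 \right)}} \left(-70\right) = - 9 \frac{50}{\left(-10\right)^{2} \left(-5 - -10\right)} \left(-70\right) = - 9 \frac{50}{100 \left(-5 + 10\right)} \left(-70\right) = - 9 \frac{50}{100 \cdot 5} \left(-70\right) = - 9 \cdot \frac{50}{500} \left(-70\right) = - 9 \cdot 50 \cdot \frac{1}{500} \left(-70\right) = \left(-9\right) \frac{1}{10} \left(-70\right) = \left(- \frac{9}{10}\right) \left(-70\right) = 63$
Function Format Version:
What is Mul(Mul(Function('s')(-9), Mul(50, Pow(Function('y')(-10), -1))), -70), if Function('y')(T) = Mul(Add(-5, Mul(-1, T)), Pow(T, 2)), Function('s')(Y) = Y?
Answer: 63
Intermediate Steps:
Function('y')(T) = Mul(Pow(T, 2), Add(-5, Mul(-1, T)))
Mul(Mul(Function('s')(-9), Mul(50, Pow(Function('y')(-10), -1))), -70) = Mul(Mul(-9, Mul(50, Pow(Mul(Pow(-10, 2), Add(-5, Mul(-1, -10))), -1))), -70) = Mul(Mul(-9, Mul(50, Pow(Mul(100, Add(-5, 10)), -1))), -70) = Mul(Mul(-9, Mul(50, Pow(Mul(100, 5), -1))), -70) = Mul(Mul(-9, Mul(50, Pow(500, -1))), -70) = Mul(Mul(-9, Mul(50, Rational(1, 500))), -70) = Mul(Mul(-9, Rational(1, 10)), -70) = Mul(Rational(-9, 10), -70) = 63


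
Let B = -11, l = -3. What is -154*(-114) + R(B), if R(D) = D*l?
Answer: 17589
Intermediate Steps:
R(D) = -3*D (R(D) = D*(-3) = -3*D)
-154*(-114) + R(B) = -154*(-114) - 3*(-11) = 17556 + 33 = 17589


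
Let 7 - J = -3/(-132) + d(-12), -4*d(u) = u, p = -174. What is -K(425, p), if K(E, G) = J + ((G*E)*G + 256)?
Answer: -566172639/44 ≈ -1.2868e+7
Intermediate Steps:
d(u) = -u/4
J = 175/44 (J = 7 - (-3/(-132) - ¼*(-12)) = 7 - (-3*(-1/132) + 3) = 7 - (1/44 + 3) = 7 - 1*133/44 = 7 - 133/44 = 175/44 ≈ 3.9773)
K(E, G) = 11439/44 + E*G² (K(E, G) = 175/44 + ((G*E)*G + 256) = 175/44 + ((E*G)*G + 256) = 175/44 + (E*G² + 256) = 175/44 + (256 + E*G²) = 11439/44 + E*G²)
-K(425, p) = -(11439/44 + 425*(-174)²) = -(11439/44 + 425*30276) = -(11439/44 + 12867300) = -1*566172639/44 = -566172639/44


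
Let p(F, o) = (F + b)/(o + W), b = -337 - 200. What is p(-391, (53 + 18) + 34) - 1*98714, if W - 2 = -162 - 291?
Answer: -17077058/173 ≈ -98711.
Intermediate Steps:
b = -537
W = -451 (W = 2 + (-162 - 291) = 2 - 453 = -451)
p(F, o) = (-537 + F)/(-451 + o) (p(F, o) = (F - 537)/(o - 451) = (-537 + F)/(-451 + o))
p(-391, (53 + 18) + 34) - 1*98714 = (-537 - 391)/(-451 + ((53 + 18) + 34)) - 1*98714 = -928/(-451 + (71 + 34)) - 98714 = -928/(-451 + 105) - 98714 = -928/(-346) - 98714 = -1/346*(-928) - 98714 = 464/173 - 98714 = -17077058/173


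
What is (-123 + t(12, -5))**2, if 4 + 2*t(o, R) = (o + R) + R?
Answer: 15376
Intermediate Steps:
t(o, R) = -2 + R + o/2 (t(o, R) = -2 + ((o + R) + R)/2 = -2 + ((R + o) + R)/2 = -2 + (o + 2*R)/2 = -2 + (R + o/2) = -2 + R + o/2)
(-123 + t(12, -5))**2 = (-123 + (-2 - 5 + (1/2)*12))**2 = (-123 + (-2 - 5 + 6))**2 = (-123 - 1)**2 = (-124)**2 = 15376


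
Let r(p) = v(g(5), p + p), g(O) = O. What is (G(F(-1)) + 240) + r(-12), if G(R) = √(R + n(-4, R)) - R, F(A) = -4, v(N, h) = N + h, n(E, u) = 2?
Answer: 225 + I*√2 ≈ 225.0 + 1.4142*I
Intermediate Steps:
r(p) = 5 + 2*p (r(p) = 5 + (p + p) = 5 + 2*p)
G(R) = √(2 + R) - R (G(R) = √(R + 2) - R = √(2 + R) - R)
(G(F(-1)) + 240) + r(-12) = ((√(2 - 4) - 1*(-4)) + 240) + (5 + 2*(-12)) = ((√(-2) + 4) + 240) + (5 - 24) = ((I*√2 + 4) + 240) - 19 = ((4 + I*√2) + 240) - 19 = (244 + I*√2) - 19 = 225 + I*√2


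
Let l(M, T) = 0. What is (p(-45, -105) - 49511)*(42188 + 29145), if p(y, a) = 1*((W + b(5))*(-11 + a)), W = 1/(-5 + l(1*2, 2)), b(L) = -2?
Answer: -17567819907/5 ≈ -3.5136e+9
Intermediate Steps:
W = -⅕ (W = 1/(-5 + 0) = 1/(-5) = -⅕ ≈ -0.20000)
p(y, a) = 121/5 - 11*a/5 (p(y, a) = 1*((-⅕ - 2)*(-11 + a)) = 1*(-11*(-11 + a)/5) = 1*(121/5 - 11*a/5) = 121/5 - 11*a/5)
(p(-45, -105) - 49511)*(42188 + 29145) = ((121/5 - 11/5*(-105)) - 49511)*(42188 + 29145) = ((121/5 + 231) - 49511)*71333 = (1276/5 - 49511)*71333 = -246279/5*71333 = -17567819907/5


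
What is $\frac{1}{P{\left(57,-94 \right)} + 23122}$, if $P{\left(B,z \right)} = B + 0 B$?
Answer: $\frac{1}{23179} \approx 4.3142 \cdot 10^{-5}$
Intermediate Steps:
$P{\left(B,z \right)} = B$ ($P{\left(B,z \right)} = B + 0 = B$)
$\frac{1}{P{\left(57,-94 \right)} + 23122} = \frac{1}{57 + 23122} = \frac{1}{23179}$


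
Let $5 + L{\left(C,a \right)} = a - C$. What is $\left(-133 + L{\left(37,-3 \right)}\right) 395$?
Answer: $-70310$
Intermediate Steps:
$L{\left(C,a \right)} = -5 + a - C$ ($L{\left(C,a \right)} = -5 - \left(C - a\right) = -5 + a - C$)
$\left(-133 + L{\left(37,-3 \right)}\right) 395 = \left(-133 - 45\right) 395 = \left(-178\right) 395 = -70310$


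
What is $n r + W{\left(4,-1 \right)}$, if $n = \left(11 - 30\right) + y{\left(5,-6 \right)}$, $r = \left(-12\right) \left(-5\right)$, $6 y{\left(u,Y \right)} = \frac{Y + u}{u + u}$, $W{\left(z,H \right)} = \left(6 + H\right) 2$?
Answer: $-1131$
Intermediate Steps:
$W{\left(z,H \right)} = 12 + 2 H$
$y{\left(u,Y \right)} = \frac{Y + u}{12 u}$ ($y{\left(u,Y \right)} = \frac{\left(Y + u\right) \frac{1}{u + u}}{6} = \frac{\left(Y + u\right) \frac{1}{2 u}}{6} = \frac{\frac{1}{2} \frac{1}{u} \left(Y + u\right)}{6} = \frac{Y + u}{12 u}$)
$r = 60$
$n = - \frac{1141}{60}$ ($n = \left(11 - 30\right) + \frac{-6 + 5}{12 \cdot 5} = -19 + \frac{1}{12} \cdot \frac{1}{5} \left(-1\right) = -19 - \frac{1}{60} = - \frac{1141}{60} \approx -19.017$)
$n r + W{\left(4,-1 \right)} = \left(- \frac{1141}{60}\right) 60 + \left(12 + 2 \left(-1\right)\right) = -1141 + \left(12 - 2\right) = -1141 + 10 = -1131$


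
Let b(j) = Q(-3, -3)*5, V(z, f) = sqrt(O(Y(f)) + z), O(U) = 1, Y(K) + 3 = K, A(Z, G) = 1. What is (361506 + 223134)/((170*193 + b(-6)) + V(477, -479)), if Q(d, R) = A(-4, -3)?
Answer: 2131662400/119647083 - 64960*sqrt(478)/119647083 ≈ 17.804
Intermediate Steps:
Y(K) = -3 + K
Q(d, R) = 1
V(z, f) = sqrt(1 + z)
b(j) = 5 (b(j) = 1*5 = 5)
(361506 + 223134)/((170*193 + b(-6)) + V(477, -479)) = (361506 + 223134)/((170*193 + 5) + sqrt(1 + 477)) = 584640/((32810 + 5) + sqrt(478)) = 584640/(32815 + sqrt(478))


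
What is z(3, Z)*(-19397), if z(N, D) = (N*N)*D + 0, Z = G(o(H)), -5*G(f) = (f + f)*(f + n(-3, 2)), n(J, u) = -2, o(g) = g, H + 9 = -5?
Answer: 78208704/5 ≈ 1.5642e+7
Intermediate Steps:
H = -14 (H = -9 - 5 = -14)
G(f) = -2*f*(-2 + f)/5 (G(f) = -(f + f)*(f - 2)/5 = -2*f*(-2 + f)/5)
Z = -448/5 (Z = (⅖)*(-14)*(2 - 1*(-14)) = (⅖)*(-14)*(2 + 14) = (⅖)*(-14)*16 = -448/5 ≈ -89.600)
z(N, D) = D*N² (z(N, D) = N²*D + 0 = D*N² + 0 = D*N²)
z(3, Z)*(-19397) = -448/5*3²*(-19397) = -448/5*9*(-19397) = -4032/5*(-19397) = 78208704/5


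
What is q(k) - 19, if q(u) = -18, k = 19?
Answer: -37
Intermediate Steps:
q(k) - 19 = -18 - 19 = -37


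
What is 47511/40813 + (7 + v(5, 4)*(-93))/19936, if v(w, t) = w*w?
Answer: 426287381/406823984 ≈ 1.0478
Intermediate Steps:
v(w, t) = w²
47511/40813 + (7 + v(5, 4)*(-93))/19936 = 47511/40813 + (7 + 5²*(-93))/19936 = 47511*(1/40813) + (7 + 25*(-93))*(1/19936) = 47511/40813 + (7 - 2325)*(1/19936) = 47511/40813 - 2318*1/19936 = 47511/40813 - 1159/9968 = 426287381/406823984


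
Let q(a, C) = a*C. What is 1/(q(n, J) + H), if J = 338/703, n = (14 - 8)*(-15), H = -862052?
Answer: -703/606052976 ≈ -1.1600e-6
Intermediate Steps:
n = -90 (n = 6*(-15) = -90)
J = 338/703 (J = 338*(1/703) = 338/703 ≈ 0.48080)
q(a, C) = C*a
1/(q(n, J) + H) = 1/((338/703)*(-90) - 862052) = 1/(-30420/703 - 862052) = 1/(-606052976/703) = -703/606052976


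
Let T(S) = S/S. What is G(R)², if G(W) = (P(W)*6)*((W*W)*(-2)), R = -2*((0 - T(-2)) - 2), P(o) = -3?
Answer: 1679616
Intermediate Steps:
T(S) = 1
R = 6 (R = -2*((0 - 1*1) - 2) = -2*((0 - 1) - 2) = -2*(-1 - 2) = -2*(-3) = 6)
G(W) = 36*W² (G(W) = (-3*6)*((W*W)*(-2)) = -18*W²*(-2) = -(-36)*W² = 36*W²)
G(R)² = (36*6²)² = (36*36)² = 1296² = 1679616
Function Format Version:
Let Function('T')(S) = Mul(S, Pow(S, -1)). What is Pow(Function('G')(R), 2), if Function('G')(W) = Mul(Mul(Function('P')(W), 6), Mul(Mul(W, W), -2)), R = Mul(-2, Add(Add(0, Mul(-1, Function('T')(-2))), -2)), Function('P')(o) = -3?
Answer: 1679616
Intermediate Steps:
Function('T')(S) = 1
R = 6 (R = Mul(-2, Add(Add(0, Mul(-1, 1)), -2)) = Mul(-2, Add(Add(0, -1), -2)) = Mul(-2, Add(-1, -2)) = Mul(-2, -3) = 6)
Function('G')(W) = Mul(36, Pow(W, 2)) (Function('G')(W) = Mul(Mul(-3, 6), Mul(Mul(W, W), -2)) = Mul(-18, Mul(Pow(W, 2), -2)) = Mul(-18, Mul(-2, Pow(W, 2))) = Mul(36, Pow(W, 2)))
Pow(Function('G')(R), 2) = Pow(Mul(36, Pow(6, 2)), 2) = Pow(Mul(36, 36), 2) = Pow(1296, 2) = 1679616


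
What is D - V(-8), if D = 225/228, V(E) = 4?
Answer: -229/76 ≈ -3.0132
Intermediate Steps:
D = 75/76 (D = 225*(1/228) = 75/76 ≈ 0.98684)
D - V(-8) = 75/76 - 1*4 = 75/76 - 4 = -229/76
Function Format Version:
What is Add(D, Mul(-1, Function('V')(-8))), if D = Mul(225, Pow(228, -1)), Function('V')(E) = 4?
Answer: Rational(-229, 76) ≈ -3.0132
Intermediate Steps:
D = Rational(75, 76) (D = Mul(225, Rational(1, 228)) = Rational(75, 76) ≈ 0.98684)
Add(D, Mul(-1, Function('V')(-8))) = Add(Rational(75, 76), Mul(-1, 4)) = Add(Rational(75, 76), -4) = Rational(-229, 76)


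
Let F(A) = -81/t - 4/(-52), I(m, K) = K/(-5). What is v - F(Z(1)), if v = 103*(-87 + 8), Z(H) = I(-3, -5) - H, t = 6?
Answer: -211213/26 ≈ -8123.6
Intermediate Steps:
I(m, K) = -K/5 (I(m, K) = K*(-1/5) = -K/5)
Z(H) = 1 - H (Z(H) = -1/5*(-5) - H = 1 - H)
F(A) = -349/26 (F(A) = -81/6 - 4/(-52) = -81*1/6 - 4*(-1/52) = -27/2 + 1/13 = -349/26)
v = -8137 (v = 103*(-79) = -8137)
v - F(Z(1)) = -8137 - 1*(-349/26) = -8137 + 349/26 = -211213/26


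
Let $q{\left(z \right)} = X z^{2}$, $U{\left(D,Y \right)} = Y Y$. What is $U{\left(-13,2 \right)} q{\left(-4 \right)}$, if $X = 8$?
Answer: $512$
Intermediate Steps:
$U{\left(D,Y \right)} = Y^{2}$
$q{\left(z \right)} = 8 z^{2}$
$U{\left(-13,2 \right)} q{\left(-4 \right)} = 2^{2} \cdot 8 \left(-4\right)^{2} = 4 \cdot 8 \cdot 16 = 4 \cdot 128 = 512$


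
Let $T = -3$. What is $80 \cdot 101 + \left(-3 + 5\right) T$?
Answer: $8074$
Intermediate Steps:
$80 \cdot 101 + \left(-3 + 5\right) T = 80 \cdot 101 + \left(-3 + 5\right) \left(-3\right) = 8080 + 2 \left(-3\right) = 8080 - 6 = 8074$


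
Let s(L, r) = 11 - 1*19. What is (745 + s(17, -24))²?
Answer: 543169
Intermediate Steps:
s(L, r) = -8 (s(L, r) = 11 - 19 = -8)
(745 + s(17, -24))² = (745 - 8)² = 737² = 543169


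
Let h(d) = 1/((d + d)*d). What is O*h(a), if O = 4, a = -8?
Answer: 1/32 ≈ 0.031250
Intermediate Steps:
h(d) = 1/(2*d²) (h(d) = 1/(((2*d))*d) = (1/(2*d))/d = 1/(2*d²))
O*h(a) = 4*((½)/(-8)²) = 4*((½)*(1/64)) = 4*(1/128) = 1/32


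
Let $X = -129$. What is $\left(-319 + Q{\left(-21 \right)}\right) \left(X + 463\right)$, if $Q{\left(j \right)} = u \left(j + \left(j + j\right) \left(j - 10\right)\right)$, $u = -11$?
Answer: $-4812940$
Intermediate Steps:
$Q{\left(j \right)} = - 11 j - 22 j \left(-10 + j\right)$ ($Q{\left(j \right)} = - 11 \left(j + \left(j + j\right) \left(j - 10\right)\right) = - 11 \left(j + 2 j \left(-10 + j\right)\right) = - 11 j - 22 j \left(-10 + j\right)$)
$\left(-319 + Q{\left(-21 \right)}\right) \left(X + 463\right) = \left(-319 + 11 \left(-21\right) \left(19 - -42\right)\right) \left(-129 + 463\right) = \left(-319 + 11 \left(-21\right) \left(19 + 42\right)\right) 334 = \left(-319 + 11 \left(-21\right) 61\right) 334 = \left(-319 - 14091\right) 334 = \left(-14410\right) 334 = -4812940$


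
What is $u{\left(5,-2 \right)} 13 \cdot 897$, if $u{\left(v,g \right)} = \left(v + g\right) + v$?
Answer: $93288$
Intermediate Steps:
$u{\left(v,g \right)} = g + 2 v$ ($u{\left(v,g \right)} = \left(g + v\right) + v = g + 2 v$)
$u{\left(5,-2 \right)} 13 \cdot 897 = \left(-2 + 2 \cdot 5\right) 13 \cdot 897 = \left(-2 + 10\right) 13 \cdot 897 = 8 \cdot 13 \cdot 897 = 104 \cdot 897 = 93288$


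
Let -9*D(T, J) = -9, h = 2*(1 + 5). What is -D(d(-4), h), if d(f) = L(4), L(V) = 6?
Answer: -1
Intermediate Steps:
d(f) = 6
h = 12 (h = 2*6 = 12)
D(T, J) = 1 (D(T, J) = -1/9*(-9) = 1)
-D(d(-4), h) = -1*1 = -1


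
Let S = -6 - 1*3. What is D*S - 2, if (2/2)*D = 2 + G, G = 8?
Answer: -92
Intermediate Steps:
S = -9 (S = -6 - 3 = -9)
D = 10 (D = 2 + 8 = 10)
D*S - 2 = 10*(-9) - 2 = -90 - 2 = -92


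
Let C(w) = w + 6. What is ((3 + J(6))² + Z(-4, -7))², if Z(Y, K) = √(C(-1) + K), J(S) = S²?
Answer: (1521 + I*√2)² ≈ 2.3134e+6 + 4302.0*I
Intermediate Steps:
C(w) = 6 + w
Z(Y, K) = √(5 + K) (Z(Y, K) = √((6 - 1) + K) = √(5 + K))
((3 + J(6))² + Z(-4, -7))² = ((3 + 6²)² + √(5 - 7))² = ((3 + 36)² + √(-2))² = (39² + I*√2)² = (1521 + I*√2)²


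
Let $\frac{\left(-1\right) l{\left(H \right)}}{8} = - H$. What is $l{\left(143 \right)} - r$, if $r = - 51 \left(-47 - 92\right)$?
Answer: $-5945$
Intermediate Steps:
$l{\left(H \right)} = 8 H$ ($l{\left(H \right)} = - 8 \left(- H\right) = 8 H$)
$r = 7089$ ($r = - 51 \left(-47 - 92\right) = \left(-51\right) \left(-139\right) = 7089$)
$l{\left(143 \right)} - r = 8 \cdot 143 - 7089 = 1144 - 7089 = -5945$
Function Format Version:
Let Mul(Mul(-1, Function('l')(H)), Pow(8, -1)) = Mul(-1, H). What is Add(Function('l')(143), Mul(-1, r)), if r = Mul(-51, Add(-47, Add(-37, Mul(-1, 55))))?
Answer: -5945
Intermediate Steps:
Function('l')(H) = Mul(8, H) (Function('l')(H) = Mul(-8, Mul(-1, H)) = Mul(8, H))
r = 7089 (r = Mul(-51, Add(-47, Add(-37, -55))) = Mul(-51, Add(-47, -92)) = Mul(-51, -139) = 7089)
Add(Function('l')(143), Mul(-1, r)) = Add(Mul(8, 143), Mul(-1, 7089)) = Add(1144, -7089) = -5945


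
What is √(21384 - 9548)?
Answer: 2*√2959 ≈ 108.79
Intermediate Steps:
√(21384 - 9548) = √11836 = 2*√2959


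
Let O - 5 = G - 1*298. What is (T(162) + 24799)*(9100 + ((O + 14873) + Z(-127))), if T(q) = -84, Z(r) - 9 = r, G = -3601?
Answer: 493336115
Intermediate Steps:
Z(r) = 9 + r
O = -3894 (O = 5 + (-3601 - 1*298) = 5 + (-3601 - 298) = 5 - 3899 = -3894)
(T(162) + 24799)*(9100 + ((O + 14873) + Z(-127))) = (-84 + 24799)*(9100 + ((-3894 + 14873) + (9 - 127))) = 24715*(9100 + (10979 - 118)) = 24715*(9100 + 10861) = 24715*19961 = 493336115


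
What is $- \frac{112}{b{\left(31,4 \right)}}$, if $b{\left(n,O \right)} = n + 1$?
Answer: $- \frac{7}{2} \approx -3.5$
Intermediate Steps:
$b{\left(n,O \right)} = 1 + n$
$- \frac{112}{b{\left(31,4 \right)}} = - \frac{112}{1 + 31} = - \frac{112}{32} = \left(-112\right) \frac{1}{32} = - \frac{7}{2}$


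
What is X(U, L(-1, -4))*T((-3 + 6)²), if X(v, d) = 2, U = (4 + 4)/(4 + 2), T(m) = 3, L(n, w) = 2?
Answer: 6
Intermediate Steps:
U = 4/3 (U = 8/6 = 8*(⅙) = 4/3 ≈ 1.3333)
X(U, L(-1, -4))*T((-3 + 6)²) = 2*3 = 6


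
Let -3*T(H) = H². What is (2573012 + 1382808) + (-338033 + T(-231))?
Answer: 3600000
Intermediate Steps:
T(H) = -H²/3
(2573012 + 1382808) + (-338033 + T(-231)) = (2573012 + 1382808) + (-338033 - ⅓*(-231)²) = 3955820 + (-338033 - ⅓*53361) = 3955820 + (-338033 - 17787) = 3955820 - 355820 = 3600000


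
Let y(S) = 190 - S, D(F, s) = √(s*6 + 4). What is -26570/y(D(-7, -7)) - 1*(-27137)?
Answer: 25674437/951 - 13285*I*√38/18069 ≈ 26997.0 - 4.5323*I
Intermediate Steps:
D(F, s) = √(4 + 6*s) (D(F, s) = √(6*s + 4) = √(4 + 6*s))
-26570/y(D(-7, -7)) - 1*(-27137) = -26570/(190 - √(4 + 6*(-7))) - 1*(-27137) = -26570/(190 - √(4 - 42)) + 27137 = -26570/(190 - √(-38)) + 27137 = -26570/(190 - I*√38) + 27137 = 27137 - 26570/(190 - I*√38)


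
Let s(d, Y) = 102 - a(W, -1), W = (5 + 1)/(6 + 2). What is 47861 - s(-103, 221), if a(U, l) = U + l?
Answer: 191035/4 ≈ 47759.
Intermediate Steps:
W = ¾ (W = 6/8 = 6*(⅛) = ¾ ≈ 0.75000)
s(d, Y) = 409/4 (s(d, Y) = 102 - (¾ - 1) = 102 - 1*(-¼) = 102 + ¼ = 409/4)
47861 - s(-103, 221) = 47861 - 1*409/4 = 47861 - 409/4 = 191035/4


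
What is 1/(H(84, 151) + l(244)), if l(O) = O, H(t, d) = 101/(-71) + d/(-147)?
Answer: 10437/2521060 ≈ 0.0041399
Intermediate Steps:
H(t, d) = -101/71 - d/147 (H(t, d) = 101*(-1/71) + d*(-1/147) = -101/71 - d/147)
1/(H(84, 151) + l(244)) = 1/((-101/71 - 1/147*151) + 244) = 1/((-101/71 - 151/147) + 244) = 1/(-25568/10437 + 244) = 1/(2521060/10437) = 10437/2521060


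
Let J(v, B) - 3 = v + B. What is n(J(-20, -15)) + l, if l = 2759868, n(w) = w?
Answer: 2759836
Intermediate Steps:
J(v, B) = 3 + B + v (J(v, B) = 3 + (v + B) = 3 + (B + v) = 3 + B + v)
n(J(-20, -15)) + l = (3 - 15 - 20) + 2759868 = -32 + 2759868 = 2759836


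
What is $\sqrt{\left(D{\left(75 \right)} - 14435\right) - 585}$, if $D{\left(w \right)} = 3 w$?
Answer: $i \sqrt{14795} \approx 121.63 i$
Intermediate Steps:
$\sqrt{\left(D{\left(75 \right)} - 14435\right) - 585} = \sqrt{\left(3 \cdot 75 - 14435\right) - 585} = \sqrt{\left(225 - 14435\right) - 585} = \sqrt{-14210 - 585} = \sqrt{-14795} = i \sqrt{14795}$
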